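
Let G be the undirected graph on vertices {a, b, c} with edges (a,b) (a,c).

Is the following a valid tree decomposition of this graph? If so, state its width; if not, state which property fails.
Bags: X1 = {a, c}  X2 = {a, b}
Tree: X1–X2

Vertex coverage: the bags together contain {a, b, c}, the full vertex set. Edge coverage: each edge of G has both endpoints in at least one bag. Running intersection: for every vertex, the bags containing it form a connected subtree. All three properties hold, so this is a valid tree decomposition of width max|bag| − 1 = 1, and hence tw(G) ≤ 1.

Yes; width 1.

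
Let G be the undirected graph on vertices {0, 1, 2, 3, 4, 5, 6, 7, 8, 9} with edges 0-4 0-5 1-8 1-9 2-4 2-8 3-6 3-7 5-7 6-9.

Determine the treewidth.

A width-2 tree decomposition is:
Bags: B1 = {1, 2, 8}  B2 = {1, 2, 4}  B3 = {0, 1, 4}  B4 = {0, 1, 5}  B5 = {1, 5, 7}  B6 = {1, 3, 7}  B7 = {1, 3, 6}  B8 = {1, 6, 9}
Tree: B1–B2, B2–B3, B3–B4, B4–B5, B5–B6, B6–B7, B7–B8
The largest bag has 3 vertices, giving width 2; this decomposition certifies tw(G) ≤ 2. The edges 1–8–2–4–0–5–7–3–6–9–1 form a cycle, so G is not a tree and its treewidth is at least 2. Therefore the treewidth is 2.

2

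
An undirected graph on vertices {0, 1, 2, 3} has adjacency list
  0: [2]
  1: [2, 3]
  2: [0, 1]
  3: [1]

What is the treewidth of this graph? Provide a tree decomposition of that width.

Treewidth 1.
Bags: B1 = {1, 3}  B2 = {1, 2}  B3 = {0, 2}
Tree: B1–B2, B2–B3

Every bag has size at most 2, so the width is 2 − 1 = 1 and tw(G) ≤ 1. Any graph with an edge has treewidth ≥ 1, and G has the edge 3–1. Hence tw(G) = 1 exactly.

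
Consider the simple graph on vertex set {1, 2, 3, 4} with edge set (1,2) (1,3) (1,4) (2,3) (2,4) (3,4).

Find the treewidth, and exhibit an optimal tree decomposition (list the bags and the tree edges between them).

With just one bag of size 4, the width is 4 − 1 = 3, so tw(G) ≤ 3. Conversely, {1, 2, 3, 4} is a clique of size 4, and the vertices of any clique must share a bag in every tree decomposition; so some bag has ≥ 4 vertices and tw(G) ≥ 3. The upper and lower bounds meet at 3, so that is the treewidth.

Treewidth 3.
One such decomposition:
Bags: B1 = {1, 2, 3, 4}
Tree: (single bag)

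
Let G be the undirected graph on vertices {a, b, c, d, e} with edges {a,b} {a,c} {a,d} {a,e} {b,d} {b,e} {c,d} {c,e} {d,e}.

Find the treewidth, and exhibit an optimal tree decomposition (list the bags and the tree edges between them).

Treewidth 3.
Bags: B1 = {a, c, d, e}  B2 = {a, b, d, e}
Tree: B1–B2

Each bag holds 4 vertices, so the decomposition has width 3, which upper-bounds the treewidth. For the lower bound, the 4 vertices {a, c, d, e} are pairwise adjacent, and any tree decomposition puts a clique entirely inside one bag — forcing width ≥ 3. The upper and lower bounds meet at 3, so that is the treewidth.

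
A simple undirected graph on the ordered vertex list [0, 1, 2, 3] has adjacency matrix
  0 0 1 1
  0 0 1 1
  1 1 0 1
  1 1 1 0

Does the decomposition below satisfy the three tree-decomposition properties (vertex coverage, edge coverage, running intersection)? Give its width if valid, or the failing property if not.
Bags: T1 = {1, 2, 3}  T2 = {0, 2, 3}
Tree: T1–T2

Yes; width 2.

Every vertex of G appears in some bag (union = {0, 1, 2, 3}); every edge is covered by a bag; and for each vertex v the set of bags containing v is connected in the bag tree. The decomposition is therefore valid. The largest bag has 3 vertices, so the width is 2.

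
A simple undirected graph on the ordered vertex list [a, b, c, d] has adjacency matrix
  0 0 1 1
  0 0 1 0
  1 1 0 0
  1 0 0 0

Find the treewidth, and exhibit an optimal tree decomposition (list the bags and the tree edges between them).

The largest bag has 2 vertices, giving width 1; this decomposition certifies tw(G) ≤ 1. G has an edge, so its treewidth is at least 1. Combining the bounds, tw(G) = 1.

Treewidth 1.
One such decomposition:
Bags: B1 = {b, c}  B2 = {a, c}  B3 = {a, d}
Tree: B1–B2, B2–B3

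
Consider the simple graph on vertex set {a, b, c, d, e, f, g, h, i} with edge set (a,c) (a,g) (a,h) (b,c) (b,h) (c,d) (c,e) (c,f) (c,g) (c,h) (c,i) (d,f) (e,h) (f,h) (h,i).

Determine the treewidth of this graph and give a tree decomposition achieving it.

Treewidth 2.
One optimal decomposition is:
Bags: B1 = {c, e, h}  B2 = {c, f, h}  B3 = {c, h, i}  B4 = {a, c, h}  B5 = {b, c, h}  B6 = {a, c, g}  B7 = {c, d, f}
Tree: B1–B2, B1–B3, B2–B4, B1–B5, B4–B6, B2–B7

Each bag holds 3 vertices, so the decomposition has width 2, which upper-bounds the treewidth. On the other hand G contains the 3-clique {c, d, f}. A clique must lie in a single bag of any decomposition, so no decomposition can have width below 2. Hence tw(G) = 2 exactly.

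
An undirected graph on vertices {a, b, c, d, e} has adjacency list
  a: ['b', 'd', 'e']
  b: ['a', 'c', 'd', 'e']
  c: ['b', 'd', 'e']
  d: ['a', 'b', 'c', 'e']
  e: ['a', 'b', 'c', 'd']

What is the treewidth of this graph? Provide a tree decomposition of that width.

Treewidth 3.
One optimal decomposition is:
Bags: B1 = {b, c, d, e}  B2 = {a, b, d, e}
Tree: B1–B2

Each bag holds 4 vertices, so the decomposition has width 3, which upper-bounds the treewidth. For the lower bound, the 4 vertices {b, c, d, e} are pairwise adjacent, and any tree decomposition puts a clique entirely inside one bag — forcing width ≥ 3. Therefore the treewidth is 3.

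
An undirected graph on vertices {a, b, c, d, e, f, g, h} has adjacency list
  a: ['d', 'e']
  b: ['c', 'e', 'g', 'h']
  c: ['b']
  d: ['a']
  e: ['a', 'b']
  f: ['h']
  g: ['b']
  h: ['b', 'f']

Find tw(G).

1

A width-1 tree decomposition is:
Bags: B1 = {b, c}  B2 = {b, e}  B3 = {b, g}  B4 = {a, e}  B5 = {b, h}  B6 = {f, h}  B7 = {a, d}
Tree: B1–B2, B2–B3, B2–B4, B2–B5, B5–B6, B4–B7
Each bag holds 2 vertices, so the decomposition has width 1, which upper-bounds the treewidth. Since G has at least one edge (e.g. b–c), it is not an edgeless graph, so tw(G) ≥ 1. Therefore the treewidth is 1.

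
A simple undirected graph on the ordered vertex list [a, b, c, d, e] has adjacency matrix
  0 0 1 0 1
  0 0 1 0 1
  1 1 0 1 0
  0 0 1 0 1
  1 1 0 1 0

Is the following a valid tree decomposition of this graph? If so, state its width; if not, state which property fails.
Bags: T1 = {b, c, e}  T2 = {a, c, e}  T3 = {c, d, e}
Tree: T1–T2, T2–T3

Yes; width 2.

Every vertex of G appears in some bag (union = {a, b, c, d, e}); every edge is covered by a bag; and for each vertex v the set of bags containing v is connected in the bag tree. The decomposition is therefore valid. The largest bag has 3 vertices, so the width is 2.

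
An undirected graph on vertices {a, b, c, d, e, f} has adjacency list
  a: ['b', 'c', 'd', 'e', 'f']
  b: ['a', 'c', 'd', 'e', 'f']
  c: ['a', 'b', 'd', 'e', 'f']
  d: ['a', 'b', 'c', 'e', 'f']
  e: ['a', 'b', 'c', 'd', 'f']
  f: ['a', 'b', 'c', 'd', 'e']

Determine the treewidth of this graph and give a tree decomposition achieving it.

A single bag containing all 6 vertices is trivially a valid decomposition of width 5. For the lower bound, the 6 vertices {a, b, c, d, e, f} are pairwise adjacent, and any tree decomposition puts a clique entirely inside one bag — forcing width ≥ 5. Therefore the treewidth is 5.

Treewidth 5.
Bags: B1 = {a, b, c, d, e, f}
Tree: (single bag)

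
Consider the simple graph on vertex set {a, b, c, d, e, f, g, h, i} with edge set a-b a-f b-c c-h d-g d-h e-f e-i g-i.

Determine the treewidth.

2

A width-2 tree decomposition is:
Bags: B1 = {b, c, h}  B2 = {a, b, h}  B3 = {a, f, h}  B4 = {e, f, h}  B5 = {e, h, i}  B6 = {g, h, i}  B7 = {d, g, h}
Tree: B1–B2, B2–B3, B3–B4, B4–B5, B5–B6, B6–B7
Every bag has size at most 3, so the width is 3 − 1 = 2 and tw(G) ≤ 2. The edges h–c–b–a–f–e–i–g–d–h form a cycle, so G is not a tree and its treewidth is at least 2. Combining the bounds, tw(G) = 2.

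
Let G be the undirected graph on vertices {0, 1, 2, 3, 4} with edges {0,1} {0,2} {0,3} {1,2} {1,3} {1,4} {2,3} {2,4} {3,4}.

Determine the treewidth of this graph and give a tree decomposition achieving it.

Each bag holds 4 vertices, so the decomposition has width 3, which upper-bounds the treewidth. For the lower bound, the 4 vertices {0, 1, 2, 3} are pairwise adjacent, and any tree decomposition puts a clique entirely inside one bag — forcing width ≥ 3. Hence tw(G) = 3 exactly.

Treewidth 3.
Bags: B1 = {1, 2, 3, 4}  B2 = {0, 1, 2, 3}
Tree: B1–B2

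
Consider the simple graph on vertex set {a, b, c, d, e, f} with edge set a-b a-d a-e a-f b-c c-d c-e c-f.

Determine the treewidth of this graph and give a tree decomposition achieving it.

Every bag has size at most 3, so the width is 3 − 1 = 2 and tw(G) ≤ 2. For the lower bound, G contains the cycle c–f–a–d–c, so G is not a forest; only forests have treewidth ≤ 1, hence tw(G) ≥ 2. Therefore the treewidth is 2.

Treewidth 2.
One optimal decomposition is:
Bags: B1 = {a, c, f}  B2 = {a, c, d}  B3 = {a, b, c}  B4 = {a, c, e}
Tree: B1–B2, B2–B3, B3–B4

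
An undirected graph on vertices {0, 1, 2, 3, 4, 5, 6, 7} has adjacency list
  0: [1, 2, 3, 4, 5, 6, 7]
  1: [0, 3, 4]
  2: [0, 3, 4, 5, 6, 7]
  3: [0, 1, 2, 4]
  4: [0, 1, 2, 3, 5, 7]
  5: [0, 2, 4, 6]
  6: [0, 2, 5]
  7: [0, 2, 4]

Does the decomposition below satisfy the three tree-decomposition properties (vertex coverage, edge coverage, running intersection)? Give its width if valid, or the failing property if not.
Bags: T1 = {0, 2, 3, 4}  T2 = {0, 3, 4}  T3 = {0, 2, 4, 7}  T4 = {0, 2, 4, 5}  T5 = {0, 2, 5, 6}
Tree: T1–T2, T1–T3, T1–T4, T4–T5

No — vertex 1 appears in no bag.

A tree decomposition must satisfy three properties: every vertex lies in some bag; for every edge, both endpoints lie together in some bag; and for every vertex, the bags containing it form a connected subtree. Here vertex 1 appears in no bag, so the decomposition is invalid.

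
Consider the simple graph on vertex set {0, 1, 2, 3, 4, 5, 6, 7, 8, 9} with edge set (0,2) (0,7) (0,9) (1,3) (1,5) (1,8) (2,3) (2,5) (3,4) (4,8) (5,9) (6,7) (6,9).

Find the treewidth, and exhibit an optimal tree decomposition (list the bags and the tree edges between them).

Treewidth 2.
Bags: B1 = {1, 4, 8}  B2 = {1, 3, 4}  B3 = {1, 3, 5}  B4 = {2, 3, 5}  B5 = {2, 5, 9}  B6 = {0, 2, 9}  B7 = {0, 6, 9}  B8 = {0, 6, 7}
Tree: B1–B2, B2–B3, B3–B4, B4–B5, B5–B6, B6–B7, B7–B8

The largest bag has 3 vertices, giving width 2; this decomposition certifies tw(G) ≤ 2. For the lower bound, G contains the cycle 8–4–3–1–8, so G is not a forest; only forests have treewidth ≤ 1, hence tw(G) ≥ 2. Combining the bounds, tw(G) = 2.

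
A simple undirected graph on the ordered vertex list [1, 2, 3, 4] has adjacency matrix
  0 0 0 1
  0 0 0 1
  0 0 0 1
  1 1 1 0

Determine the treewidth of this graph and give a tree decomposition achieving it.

Every bag has size at most 2, so the width is 2 − 1 = 1 and tw(G) ≤ 1. Since G has at least one edge (e.g. 4–1), it is not an edgeless graph, so tw(G) ≥ 1. The upper and lower bounds meet at 1, so that is the treewidth.

Treewidth 1.
One such decomposition:
Bags: B1 = {1, 4}  B2 = {3, 4}  B3 = {2, 4}
Tree: B1–B2, B1–B3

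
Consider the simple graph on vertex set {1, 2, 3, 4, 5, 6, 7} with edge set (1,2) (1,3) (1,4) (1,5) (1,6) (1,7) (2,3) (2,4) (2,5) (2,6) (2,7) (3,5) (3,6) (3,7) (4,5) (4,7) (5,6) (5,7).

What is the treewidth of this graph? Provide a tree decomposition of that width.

Treewidth 4.
Bags: B1 = {1, 2, 3, 5, 6}  B2 = {1, 2, 3, 5, 7}  B3 = {1, 2, 4, 5, 7}
Tree: B1–B2, B2–B3

The largest bag has 5 vertices, giving width 4; this decomposition certifies tw(G) ≤ 4. Conversely, {1, 2, 3, 5, 6} is a clique of size 5, and the vertices of any clique must share a bag in every tree decomposition; so some bag has ≥ 5 vertices and tw(G) ≥ 4. Combining the bounds, tw(G) = 4.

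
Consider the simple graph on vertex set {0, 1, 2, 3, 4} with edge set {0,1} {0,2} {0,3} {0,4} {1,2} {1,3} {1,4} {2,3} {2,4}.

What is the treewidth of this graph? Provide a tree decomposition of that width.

Treewidth 3.
One optimal decomposition is:
Bags: B1 = {0, 1, 2, 4}  B2 = {0, 1, 2, 3}
Tree: B1–B2

Every bag has size at most 4, so the width is 4 − 1 = 3 and tw(G) ≤ 3. On the other hand G contains the 4-clique {0, 1, 2, 3}. A clique must lie in a single bag of any decomposition, so no decomposition can have width below 3. Therefore the treewidth is 3.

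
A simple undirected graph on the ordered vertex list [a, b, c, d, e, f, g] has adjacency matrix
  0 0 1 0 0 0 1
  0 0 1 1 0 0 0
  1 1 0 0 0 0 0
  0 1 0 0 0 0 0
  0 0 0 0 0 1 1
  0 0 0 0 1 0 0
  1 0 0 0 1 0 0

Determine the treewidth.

A width-1 tree decomposition is:
Bags: B1 = {e, f}  B2 = {e, g}  B3 = {a, g}  B4 = {a, c}  B5 = {b, c}  B6 = {b, d}
Tree: B1–B2, B2–B3, B3–B4, B4–B5, B5–B6
Each bag holds 2 vertices, so the decomposition has width 1, which upper-bounds the treewidth. Since G has at least one edge (e.g. f–e), it is not an edgeless graph, so tw(G) ≥ 1. The upper and lower bounds meet at 1, so that is the treewidth.

1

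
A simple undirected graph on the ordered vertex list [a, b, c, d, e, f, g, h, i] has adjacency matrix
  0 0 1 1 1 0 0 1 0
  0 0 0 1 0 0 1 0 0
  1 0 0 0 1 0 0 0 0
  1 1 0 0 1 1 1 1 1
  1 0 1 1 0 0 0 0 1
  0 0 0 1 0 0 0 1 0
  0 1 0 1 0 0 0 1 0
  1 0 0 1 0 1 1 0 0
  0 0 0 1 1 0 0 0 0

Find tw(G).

2

A width-2 tree decomposition is:
Bags: B1 = {d, f, h}  B2 = {d, g, h}  B3 = {b, d, g}  B4 = {a, d, h}  B5 = {a, d, e}  B6 = {a, c, e}  B7 = {d, e, i}
Tree: B1–B2, B2–B3, B2–B4, B4–B5, B5–B6, B5–B7
Each bag holds 3 vertices, so the decomposition has width 2, which upper-bounds the treewidth. Conversely, {a, d, e} is a clique of size 3, and the vertices of any clique must share a bag in every tree decomposition; so some bag has ≥ 3 vertices and tw(G) ≥ 2. The upper and lower bounds meet at 2, so that is the treewidth.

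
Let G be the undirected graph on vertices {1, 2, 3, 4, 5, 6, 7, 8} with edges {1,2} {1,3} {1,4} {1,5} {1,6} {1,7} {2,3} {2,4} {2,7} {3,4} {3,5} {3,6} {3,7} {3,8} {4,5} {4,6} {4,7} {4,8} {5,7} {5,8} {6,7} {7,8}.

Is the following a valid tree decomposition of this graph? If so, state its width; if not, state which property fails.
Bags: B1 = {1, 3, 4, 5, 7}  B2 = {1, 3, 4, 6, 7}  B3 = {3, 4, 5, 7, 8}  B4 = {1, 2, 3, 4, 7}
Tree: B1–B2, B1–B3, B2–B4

Vertex coverage: the bags together contain {1, 2, 3, 4, 5, 6, 7, 8}, the full vertex set. Edge coverage: each edge of G has both endpoints in at least one bag. Running intersection: for every vertex, the bags containing it form a connected subtree. All three properties hold, so this is a valid tree decomposition of width max|bag| − 1 = 4, and hence tw(G) ≤ 4.

Yes; width 4.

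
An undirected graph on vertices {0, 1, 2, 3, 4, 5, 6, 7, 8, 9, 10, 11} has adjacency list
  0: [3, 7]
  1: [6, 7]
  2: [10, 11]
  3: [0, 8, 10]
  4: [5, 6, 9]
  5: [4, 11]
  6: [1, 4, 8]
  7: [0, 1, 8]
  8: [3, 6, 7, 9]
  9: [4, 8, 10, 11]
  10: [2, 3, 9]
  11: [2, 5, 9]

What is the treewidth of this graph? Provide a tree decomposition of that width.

Treewidth 3.
One optimal decomposition is:
Bags: B1 = {0, 1, 3, 7}  B2 = {1, 3, 7, 8}  B3 = {1, 3, 6, 8}  B4 = {3, 6, 8, 10}  B5 = {6, 8, 9, 10}  B6 = {4, 6, 9, 10}  B7 = {2, 4, 9, 10}  B8 = {2, 4, 9, 11}  B9 = {2, 4, 5, 11}
Tree: B1–B2, B2–B3, B3–B4, B4–B5, B5–B6, B6–B7, B7–B8, B8–B9

The largest bag has 4 vertices, giving width 3; this decomposition certifies tw(G) ≤ 3. For the lower bound: the 4 vertex sets {0,1,7}, {3}, {8}, {4,6,9,10} are disjoint, each induces a connected subgraph, and every pair is joined by at least one edge of G. Contracting each set to a single vertex therefore yields K_{4} as a minor, and since treewidth is minor-monotone, tw(G) ≥ tw(K_{4}) = 3. Combining the bounds, tw(G) = 3.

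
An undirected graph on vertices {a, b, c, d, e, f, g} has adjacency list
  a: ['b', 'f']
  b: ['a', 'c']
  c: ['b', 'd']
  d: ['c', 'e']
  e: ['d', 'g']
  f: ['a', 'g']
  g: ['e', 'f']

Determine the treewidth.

A width-2 tree decomposition is:
Bags: B1 = {e, f, g}  B2 = {d, e, f}  B3 = {c, d, f}  B4 = {b, c, f}  B5 = {a, b, f}
Tree: B1–B2, B2–B3, B3–B4, B4–B5
Every bag has size at most 3, so the width is 3 − 1 = 2 and tw(G) ≤ 2. The edges f–g–e–d–c–b–a–f form a cycle, so G is not a tree and its treewidth is at least 2. Hence tw(G) = 2 exactly.

2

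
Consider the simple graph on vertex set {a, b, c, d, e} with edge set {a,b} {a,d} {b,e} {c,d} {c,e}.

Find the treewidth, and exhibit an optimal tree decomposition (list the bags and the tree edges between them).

Every bag has size at most 3, so the width is 3 − 1 = 2 and tw(G) ≤ 2. The edges b–a–d–c–e–b form a cycle, so G is not a tree and its treewidth is at least 2. The upper and lower bounds meet at 2, so that is the treewidth.

Treewidth 2.
One such decomposition:
Bags: B1 = {a, b, d}  B2 = {b, c, d}  B3 = {b, c, e}
Tree: B1–B2, B2–B3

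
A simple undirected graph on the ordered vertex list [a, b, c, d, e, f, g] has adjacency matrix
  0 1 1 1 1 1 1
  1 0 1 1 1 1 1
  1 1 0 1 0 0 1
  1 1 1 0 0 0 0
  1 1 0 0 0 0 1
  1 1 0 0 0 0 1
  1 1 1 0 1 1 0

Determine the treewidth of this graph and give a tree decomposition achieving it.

Treewidth 3.
One optimal decomposition is:
Bags: B1 = {a, b, e, g}  B2 = {a, b, f, g}  B3 = {a, b, c, g}  B4 = {a, b, c, d}
Tree: B1–B2, B2–B3, B3–B4

The largest bag has 4 vertices, giving width 3; this decomposition certifies tw(G) ≤ 3. Conversely, {a, b, c, d} is a clique of size 4, and the vertices of any clique must share a bag in every tree decomposition; so some bag has ≥ 4 vertices and tw(G) ≥ 3. Therefore the treewidth is 3.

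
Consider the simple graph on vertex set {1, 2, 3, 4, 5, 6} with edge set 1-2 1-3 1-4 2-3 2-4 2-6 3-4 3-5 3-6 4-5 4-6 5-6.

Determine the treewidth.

A width-3 tree decomposition is:
Bags: B1 = {3, 4, 5, 6}  B2 = {2, 3, 4, 6}  B3 = {1, 2, 3, 4}
Tree: B1–B2, B2–B3
The largest bag has 4 vertices, giving width 3; this decomposition certifies tw(G) ≤ 3. Conversely, {1, 2, 3, 4} is a clique of size 4, and the vertices of any clique must share a bag in every tree decomposition; so some bag has ≥ 4 vertices and tw(G) ≥ 3. Combining the bounds, tw(G) = 3.

3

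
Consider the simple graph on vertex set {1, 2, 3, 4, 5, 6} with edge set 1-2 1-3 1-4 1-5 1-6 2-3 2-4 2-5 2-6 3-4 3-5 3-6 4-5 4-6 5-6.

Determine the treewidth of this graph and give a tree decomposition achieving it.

Treewidth 5.
One such decomposition:
Bags: B1 = {1, 2, 3, 4, 5, 6}
Tree: (single bag)

A single bag containing all 6 vertices is trivially a valid decomposition of width 5. For the lower bound, the 6 vertices {1, 2, 3, 4, 5, 6} are pairwise adjacent, and any tree decomposition puts a clique entirely inside one bag — forcing width ≥ 5. Hence tw(G) = 5 exactly.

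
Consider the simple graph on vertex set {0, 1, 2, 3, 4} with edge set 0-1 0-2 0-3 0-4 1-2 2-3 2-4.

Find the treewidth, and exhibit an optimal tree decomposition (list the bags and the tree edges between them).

Each bag holds 3 vertices, so the decomposition has width 2, which upper-bounds the treewidth. Conversely, {0, 1, 2} is a clique of size 3, and the vertices of any clique must share a bag in every tree decomposition; so some bag has ≥ 3 vertices and tw(G) ≥ 2. Combining the bounds, tw(G) = 2.

Treewidth 2.
One optimal decomposition is:
Bags: B1 = {0, 2, 4}  B2 = {0, 2, 3}  B3 = {0, 1, 2}
Tree: B1–B2, B1–B3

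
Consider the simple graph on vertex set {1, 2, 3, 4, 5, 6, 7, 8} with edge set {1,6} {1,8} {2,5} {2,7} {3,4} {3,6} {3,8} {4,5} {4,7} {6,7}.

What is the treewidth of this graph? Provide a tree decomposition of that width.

The largest bag has 3 vertices, giving width 2; this decomposition certifies tw(G) ≤ 2. Since 1–8–3–6–1 is a cycle in G, G is not acyclic. Forests are exactly the graphs of treewidth ≤ 1, so tw(G) ≥ 2. Combining the bounds, tw(G) = 2.

Treewidth 2.
One such decomposition:
Bags: B1 = {1, 6, 8}  B2 = {3, 6, 8}  B3 = {3, 6, 7}  B4 = {3, 4, 7}  B5 = {2, 4, 7}  B6 = {2, 4, 5}
Tree: B1–B2, B2–B3, B3–B4, B4–B5, B5–B6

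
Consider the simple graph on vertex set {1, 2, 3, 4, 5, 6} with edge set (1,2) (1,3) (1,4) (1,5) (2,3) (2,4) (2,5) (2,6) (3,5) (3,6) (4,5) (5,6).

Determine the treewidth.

3

A width-3 tree decomposition is:
Bags: B1 = {1, 2, 3, 5}  B2 = {1, 2, 4, 5}  B3 = {2, 3, 5, 6}
Tree: B1–B2, B1–B3
Every bag has size at most 4, so the width is 4 − 1 = 3 and tw(G) ≤ 3. For the lower bound, the 4 vertices {1, 2, 3, 5} are pairwise adjacent, and any tree decomposition puts a clique entirely inside one bag — forcing width ≥ 3. Hence tw(G) = 3 exactly.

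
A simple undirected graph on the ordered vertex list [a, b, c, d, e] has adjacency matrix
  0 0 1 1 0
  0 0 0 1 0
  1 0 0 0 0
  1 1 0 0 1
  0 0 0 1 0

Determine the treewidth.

A width-1 tree decomposition is:
Bags: B1 = {a, c}  B2 = {a, d}  B3 = {d, e}  B4 = {b, d}
Tree: B1–B2, B2–B3, B2–B4
Each bag holds 2 vertices, so the decomposition has width 1, which upper-bounds the treewidth. G has an edge, so its treewidth is at least 1. The upper and lower bounds meet at 1, so that is the treewidth.

1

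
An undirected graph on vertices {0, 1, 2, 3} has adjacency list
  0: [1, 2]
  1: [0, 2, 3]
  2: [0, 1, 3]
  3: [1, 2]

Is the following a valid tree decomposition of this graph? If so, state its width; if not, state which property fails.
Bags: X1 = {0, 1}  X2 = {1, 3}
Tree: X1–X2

No — vertex 2 appears in no bag.

A tree decomposition must satisfy three properties: every vertex lies in some bag; for every edge, both endpoints lie together in some bag; and for every vertex, the bags containing it form a connected subtree. Here vertex 2 appears in no bag, so the decomposition is invalid.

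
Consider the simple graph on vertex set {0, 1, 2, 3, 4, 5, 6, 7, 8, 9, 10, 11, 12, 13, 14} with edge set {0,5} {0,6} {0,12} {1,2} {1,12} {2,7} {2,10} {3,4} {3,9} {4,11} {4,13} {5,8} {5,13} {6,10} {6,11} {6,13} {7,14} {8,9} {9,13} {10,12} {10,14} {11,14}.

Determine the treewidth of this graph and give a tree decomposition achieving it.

Treewidth 3.
One optimal decomposition is:
Bags: B1 = {3, 5, 8, 9}  B2 = {3, 5, 9, 13}  B3 = {3, 4, 5, 13}  B4 = {0, 4, 5, 13}  B5 = {0, 4, 6, 13}  B6 = {0, 4, 6, 11}  B7 = {0, 6, 11, 12}  B8 = {6, 10, 11, 12}  B9 = {10, 11, 12, 14}  B10 = {1, 10, 12, 14}  B11 = {1, 2, 10, 14}  B12 = {1, 2, 7, 14}
Tree: B1–B2, B2–B3, B3–B4, B4–B5, B5–B6, B6–B7, B7–B8, B8–B9, B9–B10, B10–B11, B11–B12

The largest bag has 4 vertices, giving width 3; this decomposition certifies tw(G) ≤ 3. For the lower bound: the 4 vertex sets {3,8,9}, {5}, {13}, {0,4,6,11} are disjoint, each induces a connected subgraph, and every pair is joined by at least one edge of G. Contracting each set to a single vertex therefore yields K_{4} as a minor, and since treewidth is minor-monotone, tw(G) ≥ tw(K_{4}) = 3. Therefore the treewidth is 3.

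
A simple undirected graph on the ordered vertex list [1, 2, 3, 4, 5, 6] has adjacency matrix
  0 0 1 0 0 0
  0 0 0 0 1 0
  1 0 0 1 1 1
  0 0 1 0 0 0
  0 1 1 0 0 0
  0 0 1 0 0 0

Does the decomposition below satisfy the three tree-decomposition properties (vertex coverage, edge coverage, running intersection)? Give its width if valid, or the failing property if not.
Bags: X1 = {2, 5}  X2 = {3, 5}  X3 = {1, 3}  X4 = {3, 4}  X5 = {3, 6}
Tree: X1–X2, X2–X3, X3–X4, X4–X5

Checking the three conditions: (i) the bags cover all of {1, 2, 3, 4, 5, 6}; (ii) for each edge, some bag contains both endpoints; (iii) the bags containing any fixed vertex form a subtree. All hold, so the decomposition is valid with width 2 − 1 = 1.

Yes; width 1.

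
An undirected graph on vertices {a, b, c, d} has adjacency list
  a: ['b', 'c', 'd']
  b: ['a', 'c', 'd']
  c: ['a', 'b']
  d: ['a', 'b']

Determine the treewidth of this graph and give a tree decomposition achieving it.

Treewidth 2.
One optimal decomposition is:
Bags: B1 = {a, b, c}  B2 = {a, b, d}
Tree: B1–B2

Each bag holds 3 vertices, so the decomposition has width 2, which upper-bounds the treewidth. On the other hand G contains the 3-clique {a, b, d}. A clique must lie in a single bag of any decomposition, so no decomposition can have width below 2. Therefore the treewidth is 2.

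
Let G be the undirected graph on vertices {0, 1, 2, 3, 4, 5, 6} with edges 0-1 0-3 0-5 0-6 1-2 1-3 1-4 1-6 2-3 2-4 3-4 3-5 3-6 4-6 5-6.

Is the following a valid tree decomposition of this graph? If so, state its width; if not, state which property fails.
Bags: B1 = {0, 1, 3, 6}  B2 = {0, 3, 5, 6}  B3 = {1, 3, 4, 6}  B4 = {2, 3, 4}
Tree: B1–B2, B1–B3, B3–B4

A tree decomposition must satisfy three properties: every vertex lies in some bag; for every edge, both endpoints lie together in some bag; and for every vertex, the bags containing it form a connected subtree. Here edge (1,2) lies in no bag, so the decomposition is invalid.

No — edge (1,2) lies in no bag.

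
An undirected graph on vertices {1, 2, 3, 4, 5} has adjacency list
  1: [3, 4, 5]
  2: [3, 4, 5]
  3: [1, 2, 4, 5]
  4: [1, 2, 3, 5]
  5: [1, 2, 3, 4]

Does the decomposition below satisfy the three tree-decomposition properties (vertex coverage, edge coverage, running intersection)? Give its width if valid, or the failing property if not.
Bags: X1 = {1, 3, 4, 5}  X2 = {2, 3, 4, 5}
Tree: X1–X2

Checking the three conditions: (i) the bags cover all of {1, 2, 3, 4, 5}; (ii) for each edge, some bag contains both endpoints; (iii) the bags containing any fixed vertex form a subtree. All hold, so the decomposition is valid with width 4 − 1 = 3.

Yes; width 3.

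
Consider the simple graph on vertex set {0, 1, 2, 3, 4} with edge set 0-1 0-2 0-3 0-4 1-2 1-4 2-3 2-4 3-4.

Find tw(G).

3

A width-3 tree decomposition is:
Bags: B1 = {0, 1, 2, 4}  B2 = {0, 2, 3, 4}
Tree: B1–B2
The largest bag has 4 vertices, giving width 3; this decomposition certifies tw(G) ≤ 3. On the other hand G contains the 4-clique {0, 1, 2, 4}. A clique must lie in a single bag of any decomposition, so no decomposition can have width below 3. Hence tw(G) = 3 exactly.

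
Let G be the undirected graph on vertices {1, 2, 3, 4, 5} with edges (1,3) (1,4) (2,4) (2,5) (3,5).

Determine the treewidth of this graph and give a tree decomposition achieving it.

Treewidth 2.
One optimal decomposition is:
Bags: B1 = {1, 3, 5}  B2 = {1, 2, 5}  B3 = {1, 2, 4}
Tree: B1–B2, B2–B3

The largest bag has 3 vertices, giving width 2; this decomposition certifies tw(G) ≤ 2. The edges 1–3–5–2–4–1 form a cycle, so G is not a tree and its treewidth is at least 2. Hence tw(G) = 2 exactly.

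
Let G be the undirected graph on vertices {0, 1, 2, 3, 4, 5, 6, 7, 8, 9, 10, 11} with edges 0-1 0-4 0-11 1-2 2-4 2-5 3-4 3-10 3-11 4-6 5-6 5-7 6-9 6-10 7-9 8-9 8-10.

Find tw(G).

A width-3 tree decomposition is:
Bags: B1 = {5, 7, 8, 9}  B2 = {5, 6, 8, 9}  B3 = {5, 6, 8, 10}  B4 = {2, 5, 6, 10}  B5 = {2, 4, 6, 10}  B6 = {2, 3, 4, 10}  B7 = {1, 2, 3, 4}  B8 = {0, 1, 3, 4}  B9 = {0, 1, 3, 11}
Tree: B1–B2, B2–B3, B3–B4, B4–B5, B5–B6, B6–B7, B7–B8, B8–B9
The largest bag has 4 vertices, giving width 3; this decomposition certifies tw(G) ≤ 3. For the lower bound: the 4 vertex sets {7,8,9}, {5}, {6}, {2,3,4,10} are disjoint, each induces a connected subgraph, and every pair is joined by at least one edge of G. Contracting each set to a single vertex therefore yields K_{4} as a minor, and since treewidth is minor-monotone, tw(G) ≥ tw(K_{4}) = 3. The upper and lower bounds meet at 3, so that is the treewidth.

3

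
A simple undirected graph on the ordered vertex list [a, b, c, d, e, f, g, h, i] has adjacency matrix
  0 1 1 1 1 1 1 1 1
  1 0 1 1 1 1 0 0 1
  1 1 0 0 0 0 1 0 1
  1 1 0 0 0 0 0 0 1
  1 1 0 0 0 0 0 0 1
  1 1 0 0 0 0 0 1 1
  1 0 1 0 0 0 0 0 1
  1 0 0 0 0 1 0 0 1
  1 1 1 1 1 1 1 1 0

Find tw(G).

A width-3 tree decomposition is:
Bags: B1 = {a, b, c, i}  B2 = {a, c, g, i}  B3 = {a, b, f, i}  B4 = {a, b, e, i}  B5 = {a, f, h, i}  B6 = {a, b, d, i}
Tree: B1–B2, B1–B3, B3–B4, B3–B5, B1–B6
The largest bag has 4 vertices, giving width 3; this decomposition certifies tw(G) ≤ 3. On the other hand G contains the 4-clique {a, c, g, i}. A clique must lie in a single bag of any decomposition, so no decomposition can have width below 3. Hence tw(G) = 3 exactly.

3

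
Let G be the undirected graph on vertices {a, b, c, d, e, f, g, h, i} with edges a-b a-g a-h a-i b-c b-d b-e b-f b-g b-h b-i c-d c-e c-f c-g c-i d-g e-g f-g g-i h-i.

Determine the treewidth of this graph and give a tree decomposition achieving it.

Treewidth 3.
One such decomposition:
Bags: B1 = {b, c, e, g}  B2 = {b, c, g, i}  B3 = {b, c, d, g}  B4 = {a, b, g, i}  B5 = {b, c, f, g}  B6 = {a, b, h, i}
Tree: B1–B2, B2–B3, B2–B4, B1–B5, B4–B6

Every bag has size at most 4, so the width is 4 − 1 = 3 and tw(G) ≤ 3. For the lower bound, the 4 vertices {b, c, d, g} are pairwise adjacent, and any tree decomposition puts a clique entirely inside one bag — forcing width ≥ 3. Combining the bounds, tw(G) = 3.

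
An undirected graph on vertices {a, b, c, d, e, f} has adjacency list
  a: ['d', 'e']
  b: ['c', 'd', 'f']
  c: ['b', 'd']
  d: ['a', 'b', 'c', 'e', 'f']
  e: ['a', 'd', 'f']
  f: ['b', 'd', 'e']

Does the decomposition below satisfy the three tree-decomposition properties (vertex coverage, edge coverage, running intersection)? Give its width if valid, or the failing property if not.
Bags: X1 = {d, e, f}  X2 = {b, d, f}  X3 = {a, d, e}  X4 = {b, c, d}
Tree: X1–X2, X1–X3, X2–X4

Yes; width 2.

Checking the three conditions: (i) the bags cover all of {a, b, c, d, e, f}; (ii) for each edge, some bag contains both endpoints; (iii) the bags containing any fixed vertex form a subtree. All hold, so the decomposition is valid with width 3 − 1 = 2.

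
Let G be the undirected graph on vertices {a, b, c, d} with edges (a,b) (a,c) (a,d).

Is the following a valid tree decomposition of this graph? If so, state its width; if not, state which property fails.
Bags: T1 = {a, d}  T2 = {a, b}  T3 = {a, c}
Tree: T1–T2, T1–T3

Yes; width 1.

Every vertex of G appears in some bag (union = {a, b, c, d}); every edge is covered by a bag; and for each vertex v the set of bags containing v is connected in the bag tree. The decomposition is therefore valid. The largest bag has 2 vertices, so the width is 1.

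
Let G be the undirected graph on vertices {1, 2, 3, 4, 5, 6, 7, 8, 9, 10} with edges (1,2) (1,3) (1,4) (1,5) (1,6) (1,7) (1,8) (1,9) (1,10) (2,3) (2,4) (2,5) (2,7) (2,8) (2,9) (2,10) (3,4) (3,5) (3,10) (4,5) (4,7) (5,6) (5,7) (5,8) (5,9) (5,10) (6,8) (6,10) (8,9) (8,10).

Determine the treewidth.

4

A width-4 tree decomposition is:
Bags: B1 = {1, 2, 3, 5, 10}  B2 = {1, 2, 5, 8, 10}  B3 = {1, 2, 3, 4, 5}  B4 = {1, 5, 6, 8, 10}  B5 = {1, 2, 4, 5, 7}  B6 = {1, 2, 5, 8, 9}
Tree: B1–B2, B1–B3, B2–B4, B3–B5, B2–B6
Each bag holds 5 vertices, so the decomposition has width 4, which upper-bounds the treewidth. Conversely, {1, 2, 5, 8, 9} is a clique of size 5, and the vertices of any clique must share a bag in every tree decomposition; so some bag has ≥ 5 vertices and tw(G) ≥ 4. The upper and lower bounds meet at 4, so that is the treewidth.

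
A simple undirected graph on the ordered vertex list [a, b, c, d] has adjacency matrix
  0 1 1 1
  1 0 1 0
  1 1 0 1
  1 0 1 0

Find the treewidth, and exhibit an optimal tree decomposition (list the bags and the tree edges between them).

Each bag holds 3 vertices, so the decomposition has width 2, which upper-bounds the treewidth. On the other hand G contains the 3-clique {a, c, d}. A clique must lie in a single bag of any decomposition, so no decomposition can have width below 2. The upper and lower bounds meet at 2, so that is the treewidth.

Treewidth 2.
One optimal decomposition is:
Bags: B1 = {a, b, c}  B2 = {a, c, d}
Tree: B1–B2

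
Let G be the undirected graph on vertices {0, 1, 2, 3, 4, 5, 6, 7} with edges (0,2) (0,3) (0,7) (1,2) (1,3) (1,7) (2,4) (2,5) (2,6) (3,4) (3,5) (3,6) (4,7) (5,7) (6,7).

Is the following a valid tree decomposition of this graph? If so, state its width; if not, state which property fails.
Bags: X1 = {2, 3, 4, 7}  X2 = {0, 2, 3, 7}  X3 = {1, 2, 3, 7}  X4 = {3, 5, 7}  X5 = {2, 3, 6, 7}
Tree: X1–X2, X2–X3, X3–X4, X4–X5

No — edge (2,5) lies in no bag.

A tree decomposition must satisfy three properties: every vertex lies in some bag; for every edge, both endpoints lie together in some bag; and for every vertex, the bags containing it form a connected subtree. Here edge (2,5) lies in no bag, so the decomposition is invalid.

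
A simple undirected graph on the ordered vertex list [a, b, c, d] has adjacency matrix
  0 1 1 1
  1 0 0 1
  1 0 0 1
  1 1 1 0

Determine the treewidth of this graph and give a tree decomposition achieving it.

Treewidth 2.
One optimal decomposition is:
Bags: B1 = {a, c, d}  B2 = {a, b, d}
Tree: B1–B2

The largest bag has 3 vertices, giving width 2; this decomposition certifies tw(G) ≤ 2. On the other hand G contains the 3-clique {a, c, d}. A clique must lie in a single bag of any decomposition, so no decomposition can have width below 2. Therefore the treewidth is 2.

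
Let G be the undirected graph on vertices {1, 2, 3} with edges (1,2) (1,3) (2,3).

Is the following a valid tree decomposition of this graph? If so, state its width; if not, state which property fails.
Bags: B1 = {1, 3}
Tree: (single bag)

No — vertex 2 appears in no bag.

A tree decomposition must satisfy three properties: every vertex lies in some bag; for every edge, both endpoints lie together in some bag; and for every vertex, the bags containing it form a connected subtree. Here vertex 2 appears in no bag, so the decomposition is invalid.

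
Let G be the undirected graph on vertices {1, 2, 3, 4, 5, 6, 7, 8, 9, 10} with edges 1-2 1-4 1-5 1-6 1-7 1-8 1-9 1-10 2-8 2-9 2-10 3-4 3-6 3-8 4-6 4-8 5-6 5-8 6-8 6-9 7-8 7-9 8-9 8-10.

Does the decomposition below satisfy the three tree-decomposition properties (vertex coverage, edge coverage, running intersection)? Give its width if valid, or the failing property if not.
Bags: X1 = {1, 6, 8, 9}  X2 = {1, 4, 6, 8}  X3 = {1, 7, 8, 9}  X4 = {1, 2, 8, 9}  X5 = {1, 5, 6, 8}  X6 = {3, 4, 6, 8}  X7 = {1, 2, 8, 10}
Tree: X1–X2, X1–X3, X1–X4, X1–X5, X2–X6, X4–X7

Yes; width 3.

Vertex coverage: the bags together contain {1, 2, 3, 4, 5, 6, 7, 8, 9, 10}, the full vertex set. Edge coverage: each edge of G has both endpoints in at least one bag. Running intersection: for every vertex, the bags containing it form a connected subtree. All three properties hold, so this is a valid tree decomposition of width max|bag| − 1 = 3, and hence tw(G) ≤ 3.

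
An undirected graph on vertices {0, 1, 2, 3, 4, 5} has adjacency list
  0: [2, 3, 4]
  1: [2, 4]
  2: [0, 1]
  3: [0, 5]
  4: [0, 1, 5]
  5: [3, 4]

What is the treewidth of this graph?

2

A width-2 tree decomposition is:
Bags: B1 = {3, 4, 5}  B2 = {0, 3, 4}  B3 = {0, 1, 4}  B4 = {0, 1, 2}
Tree: B1–B2, B2–B3, B3–B4
Each bag holds 3 vertices, so the decomposition has width 2, which upper-bounds the treewidth. The edges 5–3–0–4–5 form a cycle, so G is not a tree and its treewidth is at least 2. Therefore the treewidth is 2.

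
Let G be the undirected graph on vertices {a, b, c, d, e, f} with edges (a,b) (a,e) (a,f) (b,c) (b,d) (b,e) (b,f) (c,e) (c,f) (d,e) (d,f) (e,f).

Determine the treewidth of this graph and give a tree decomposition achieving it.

Every bag has size at most 4, so the width is 4 − 1 = 3 and tw(G) ≤ 3. On the other hand G contains the 4-clique {b, d, e, f}. A clique must lie in a single bag of any decomposition, so no decomposition can have width below 3. Combining the bounds, tw(G) = 3.

Treewidth 3.
One such decomposition:
Bags: B1 = {a, b, e, f}  B2 = {b, c, e, f}  B3 = {b, d, e, f}
Tree: B1–B2, B2–B3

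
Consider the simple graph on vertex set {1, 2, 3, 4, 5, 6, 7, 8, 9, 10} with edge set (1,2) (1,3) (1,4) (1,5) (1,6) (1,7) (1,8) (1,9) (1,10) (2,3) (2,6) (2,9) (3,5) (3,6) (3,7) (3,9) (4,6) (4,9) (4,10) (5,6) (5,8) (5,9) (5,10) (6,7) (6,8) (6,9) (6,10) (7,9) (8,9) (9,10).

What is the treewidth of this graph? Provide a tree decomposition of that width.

Treewidth 4.
One optimal decomposition is:
Bags: B1 = {1, 5, 6, 9, 10}  B2 = {1, 5, 6, 8, 9}  B3 = {1, 3, 5, 6, 9}  B4 = {1, 3, 6, 7, 9}  B5 = {1, 2, 3, 6, 9}  B6 = {1, 4, 6, 9, 10}
Tree: B1–B2, B2–B3, B3–B4, B4–B5, B1–B6

Every bag has size at most 5, so the width is 5 − 1 = 4 and tw(G) ≤ 4. For the lower bound, the 5 vertices {1, 5, 6, 8, 9} are pairwise adjacent, and any tree decomposition puts a clique entirely inside one bag — forcing width ≥ 4. Therefore the treewidth is 4.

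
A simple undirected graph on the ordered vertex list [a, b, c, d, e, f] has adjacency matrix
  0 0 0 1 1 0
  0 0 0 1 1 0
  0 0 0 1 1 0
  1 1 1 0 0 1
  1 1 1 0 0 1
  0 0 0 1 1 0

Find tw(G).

2

A width-2 tree decomposition is:
Bags: B1 = {b, d, e}  B2 = {d, e, f}  B3 = {a, d, e}  B4 = {c, d, e}
Tree: B1–B2, B2–B3, B3–B4
Every bag has size at most 3, so the width is 3 − 1 = 2 and tw(G) ≤ 2. For the lower bound, G contains the cycle b–e–f–d–b, so G is not a forest; only forests have treewidth ≤ 1, hence tw(G) ≥ 2. Hence tw(G) = 2 exactly.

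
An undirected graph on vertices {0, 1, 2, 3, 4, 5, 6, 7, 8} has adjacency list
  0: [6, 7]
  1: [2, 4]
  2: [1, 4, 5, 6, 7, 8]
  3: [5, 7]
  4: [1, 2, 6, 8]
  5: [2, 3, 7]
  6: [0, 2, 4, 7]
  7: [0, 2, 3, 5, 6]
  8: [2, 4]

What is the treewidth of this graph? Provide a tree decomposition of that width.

Each bag holds 3 vertices, so the decomposition has width 2, which upper-bounds the treewidth. On the other hand G contains the 3-clique {0, 6, 7}. A clique must lie in a single bag of any decomposition, so no decomposition can have width below 2. The upper and lower bounds meet at 2, so that is the treewidth.

Treewidth 2.
One optimal decomposition is:
Bags: B1 = {2, 6, 7}  B2 = {0, 6, 7}  B3 = {2, 4, 6}  B4 = {2, 5, 7}  B5 = {3, 5, 7}  B6 = {2, 4, 8}  B7 = {1, 2, 4}
Tree: B1–B2, B1–B3, B1–B4, B4–B5, B3–B6, B3–B7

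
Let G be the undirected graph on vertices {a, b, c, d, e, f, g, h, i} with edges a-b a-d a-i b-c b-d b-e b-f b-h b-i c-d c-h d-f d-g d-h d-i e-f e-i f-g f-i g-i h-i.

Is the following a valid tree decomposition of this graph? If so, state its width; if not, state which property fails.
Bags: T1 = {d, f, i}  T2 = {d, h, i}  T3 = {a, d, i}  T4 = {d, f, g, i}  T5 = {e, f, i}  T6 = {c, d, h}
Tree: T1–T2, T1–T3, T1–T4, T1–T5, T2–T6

A tree decomposition must satisfy three properties: every vertex lies in some bag; for every edge, both endpoints lie together in some bag; and for every vertex, the bags containing it form a connected subtree. Here vertex b appears in no bag, so the decomposition is invalid.

No — vertex b appears in no bag.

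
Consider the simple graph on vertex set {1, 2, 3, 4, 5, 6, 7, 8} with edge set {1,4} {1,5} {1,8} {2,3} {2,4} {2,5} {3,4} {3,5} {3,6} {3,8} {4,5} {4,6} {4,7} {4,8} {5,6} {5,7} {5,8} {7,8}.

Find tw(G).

3

A width-3 tree decomposition is:
Bags: B1 = {3, 4, 5, 8}  B2 = {3, 4, 5, 6}  B3 = {4, 5, 7, 8}  B4 = {2, 3, 4, 5}  B5 = {1, 4, 5, 8}
Tree: B1–B2, B1–B3, B2–B4, B1–B5
Each bag holds 4 vertices, so the decomposition has width 3, which upper-bounds the treewidth. For the lower bound, the 4 vertices {1, 4, 5, 8} are pairwise adjacent, and any tree decomposition puts a clique entirely inside one bag — forcing width ≥ 3. Therefore the treewidth is 3.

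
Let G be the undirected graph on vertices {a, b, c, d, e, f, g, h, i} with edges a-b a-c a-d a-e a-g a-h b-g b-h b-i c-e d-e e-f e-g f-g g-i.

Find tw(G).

A width-2 tree decomposition is:
Bags: B1 = {a, b, g}  B2 = {a, e, g}  B3 = {a, d, e}  B4 = {a, c, e}  B5 = {a, b, h}  B6 = {b, g, i}  B7 = {e, f, g}
Tree: B1–B2, B2–B3, B2–B4, B1–B5, B1–B6, B2–B7
The largest bag has 3 vertices, giving width 2; this decomposition certifies tw(G) ≤ 2. On the other hand G contains the 3-clique {a, d, e}. A clique must lie in a single bag of any decomposition, so no decomposition can have width below 2. Combining the bounds, tw(G) = 2.

2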